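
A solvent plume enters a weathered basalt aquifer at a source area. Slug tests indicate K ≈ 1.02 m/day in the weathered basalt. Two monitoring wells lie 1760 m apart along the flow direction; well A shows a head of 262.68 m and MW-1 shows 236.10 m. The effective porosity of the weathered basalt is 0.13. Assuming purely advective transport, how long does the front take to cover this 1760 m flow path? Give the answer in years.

Hydraulic gradient i = (262.68 − 236.10) / 1760 = 26.58 / 1760 = 0.01510.
Darcy flux q = K · i = 1.020 × 0.01510 = 0.01540 m/day.
Seepage velocity v = q / n_e = 0.01540 / 0.13 = 0.1185 m/day.
Travel time t = L / v = 1760 / 0.1185 = 14853 days = 40.67 years.

40.7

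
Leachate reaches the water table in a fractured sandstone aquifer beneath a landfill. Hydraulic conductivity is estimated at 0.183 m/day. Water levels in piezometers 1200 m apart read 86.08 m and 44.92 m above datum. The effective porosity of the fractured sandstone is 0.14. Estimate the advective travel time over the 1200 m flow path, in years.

Hydraulic gradient i = (86.08 − 44.92) / 1200 = 41.16 / 1200 = 0.03430.
Darcy flux q = K · i = 0.1830 × 0.03430 = 0.006277 m/day.
Seepage velocity v = q / n_e = 0.006277 / 0.14 = 0.04483 m/day.
Travel time t = L / v = 1200 / 0.04483 = 26765 days = 73.28 years.

73.3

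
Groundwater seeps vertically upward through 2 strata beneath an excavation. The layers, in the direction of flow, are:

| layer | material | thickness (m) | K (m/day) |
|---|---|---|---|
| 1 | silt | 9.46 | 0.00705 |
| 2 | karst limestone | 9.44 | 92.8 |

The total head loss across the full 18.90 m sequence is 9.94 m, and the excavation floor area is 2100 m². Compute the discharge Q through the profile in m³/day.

Flow is perpendicular to layering, so the layers act in series and the equivalent K is the thickness-weighted harmonic mean.
Total thickness L = 9.46 + 9.44 = 18.90 m.
Σ(b_i/K_i) = 9.46/0.00705 + 9.44/92.8 = 1342 d.
K_eq = L / Σ(b_i/K_i) = 18.90 / 1342 = 0.01408 m/day.
Q = K_eq · A · (Δh/L) = 0.01408 × 2100 × (9.94/18.90) = 15.56 m³/day.

15.6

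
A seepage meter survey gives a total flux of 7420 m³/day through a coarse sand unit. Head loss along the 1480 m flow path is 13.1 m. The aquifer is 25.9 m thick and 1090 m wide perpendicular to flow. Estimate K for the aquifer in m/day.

29.7

Cross-sectional area A = 1090 × 25.9 = 28231 m².
Hydraulic gradient i = Δh / L = 13.1 / 1480 = 0.008851.
From Q = K·A·i, K = Q / (A·i) = 7420 / (28231 × 0.008851) = 29.69 m/day.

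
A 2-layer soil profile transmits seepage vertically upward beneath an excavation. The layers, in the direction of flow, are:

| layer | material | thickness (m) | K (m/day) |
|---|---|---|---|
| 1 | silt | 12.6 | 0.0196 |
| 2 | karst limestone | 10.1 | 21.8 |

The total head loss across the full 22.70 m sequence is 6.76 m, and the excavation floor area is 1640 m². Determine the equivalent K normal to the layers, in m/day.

Flow is perpendicular to layering, so the layers act in series and the equivalent K is the thickness-weighted harmonic mean.
Total thickness L = 12.6 + 10.1 = 22.70 m.
Σ(b_i/K_i) = 12.6/0.0196 + 10.1/21.8 = 643.3 d.
K_eq = L / Σ(b_i/K_i) = 22.70 / 643.3 = 0.03529 m/day.

0.0353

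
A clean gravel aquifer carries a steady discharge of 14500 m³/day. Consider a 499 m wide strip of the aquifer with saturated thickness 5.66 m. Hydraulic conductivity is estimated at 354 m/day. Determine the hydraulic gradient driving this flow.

0.0145

Cross-sectional area A = 499 × 5.66 = 2824 m².
From Q = K·A·i, i = Q / (K·A) = 14500 / (354.0 × 2824) = 0.01450.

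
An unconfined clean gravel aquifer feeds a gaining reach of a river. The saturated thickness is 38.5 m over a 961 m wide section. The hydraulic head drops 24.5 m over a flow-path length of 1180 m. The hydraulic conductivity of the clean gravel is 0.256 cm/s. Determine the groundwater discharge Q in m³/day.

170000

Convert K: 0.256 cm/s × 864 = 221.2 m/day.
Cross-sectional area A = 961 × 38.5 = 36998 m².
Hydraulic gradient i = Δh / L = 24.5 / 1180 = 0.02076.
Darcy's law: Q = K · A · i = 221.2 × 36998 × 0.02076 = 1.699e+05 m³/day.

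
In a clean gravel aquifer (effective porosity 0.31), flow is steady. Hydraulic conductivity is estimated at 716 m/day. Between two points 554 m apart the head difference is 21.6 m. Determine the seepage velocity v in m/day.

Hydraulic gradient i = Δh / L = 21.6 / 554 = 0.03899.
Darcy flux q = K · i = 716.0 × 0.03899 = 27.92 m/day.
Seepage velocity v = q / n_e = 27.92 / 0.31 = 90.05 m/day.

90.1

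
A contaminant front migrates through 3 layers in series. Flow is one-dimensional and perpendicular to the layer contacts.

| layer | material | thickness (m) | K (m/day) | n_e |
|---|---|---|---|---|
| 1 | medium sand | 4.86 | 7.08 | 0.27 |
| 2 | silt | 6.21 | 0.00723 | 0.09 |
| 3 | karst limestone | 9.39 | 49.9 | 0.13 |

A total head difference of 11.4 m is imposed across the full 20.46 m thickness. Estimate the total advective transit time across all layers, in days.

With flow normal to the layers, continuity requires the same specific discharge q through every layer.
Σ(b_i/K_i) = 4.86/7.08 + 6.21/0.00723 + 9.39/49.9 = 859.8 d.
q = Δh / Σ(b_i/K_i) = 11.4 / 859.8 = 0.01326 m/day.
In each layer the seepage velocity is v_i = q/n_i, so the layer transit time is t_i = b_i·n_i / q:
  layer 1 (medium sand): t_1 = 4.86 × 0.27 / 0.01326 = 98.97 d
  layer 2 (silt): t_2 = 6.21 × 0.09 / 0.01326 = 42.15 d
  layer 3 (karst limestone): t_3 = 9.39 × 0.13 / 0.01326 = 92.07 d
Total t = Σ t_i = 233.2 days.

233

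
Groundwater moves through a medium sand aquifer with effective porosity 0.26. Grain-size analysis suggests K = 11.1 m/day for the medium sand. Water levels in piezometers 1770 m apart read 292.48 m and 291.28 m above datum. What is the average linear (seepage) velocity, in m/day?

Hydraulic gradient i = (292.48 − 291.28) / 1770 = 1.2 / 1770 = 0.0006780.
Darcy flux q = K · i = 11.10 × 0.0006780 = 0.007525 m/day.
Seepage velocity v = q / n_e = 0.007525 / 0.26 = 0.02894 m/day.

0.0289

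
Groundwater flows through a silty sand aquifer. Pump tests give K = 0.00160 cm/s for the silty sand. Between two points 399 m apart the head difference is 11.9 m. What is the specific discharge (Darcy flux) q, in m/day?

Convert K: 0.00160 cm/s × 864 = 1.382 m/day.
Hydraulic gradient i = Δh / L = 11.9 / 399 = 0.02982.
Specific discharge q = K · i = 1.382 × 0.02982 = 0.04123 m/day.

0.0412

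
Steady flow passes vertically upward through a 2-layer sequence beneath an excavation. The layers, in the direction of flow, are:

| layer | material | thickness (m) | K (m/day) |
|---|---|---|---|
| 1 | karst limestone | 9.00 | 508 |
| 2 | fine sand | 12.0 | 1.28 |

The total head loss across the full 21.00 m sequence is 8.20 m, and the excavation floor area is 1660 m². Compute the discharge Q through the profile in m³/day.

1450

Flow is perpendicular to layering, so the layers act in series and the equivalent K is the thickness-weighted harmonic mean.
Total thickness L = 9.00 + 12.0 = 21.00 m.
Σ(b_i/K_i) = 9.00/508 + 12.0/1.28 = 9.393 d.
K_eq = L / Σ(b_i/K_i) = 21.00 / 9.393 = 2.236 m/day.
Q = K_eq · A · (Δh/L) = 2.236 × 1660 × (8.20/21.00) = 1449 m³/day.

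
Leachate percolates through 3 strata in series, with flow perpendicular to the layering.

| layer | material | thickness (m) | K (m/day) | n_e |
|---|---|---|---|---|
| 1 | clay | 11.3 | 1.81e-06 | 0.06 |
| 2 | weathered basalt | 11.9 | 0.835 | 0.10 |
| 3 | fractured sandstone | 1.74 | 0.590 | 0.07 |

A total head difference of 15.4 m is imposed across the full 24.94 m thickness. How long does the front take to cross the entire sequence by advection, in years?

With flow normal to the layers, continuity requires the same specific discharge q through every layer.
Σ(b_i/K_i) = 11.3/1.81e-06 + 11.9/0.835 + 1.74/0.590 = 6.243e+06 d.
q = Δh / Σ(b_i/K_i) = 15.4 / 6.243e+06 = 2.467e-06 m/day.
In each layer the seepage velocity is v_i = q/n_i, so the layer transit time is t_i = b_i·n_i / q:
  layer 1 (clay): t_1 = 11.3 × 0.06 / 2.467e-06 = 2.749e+05 d
  layer 2 (weathered basalt): t_2 = 11.9 × 0.10 / 2.467e-06 = 4.824e+05 d
  layer 3 (fractured sandstone): t_3 = 1.74 × 0.07 / 2.467e-06 = 49377 d
Total t = Σ t_i = 8.067e+05 days = 2209 years.

2210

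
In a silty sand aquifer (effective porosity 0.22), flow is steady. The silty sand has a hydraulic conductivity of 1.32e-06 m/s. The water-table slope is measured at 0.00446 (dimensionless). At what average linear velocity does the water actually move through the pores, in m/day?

Convert K: 1.32e-06 m/s × 86400 = 0.1140 m/day.
Hydraulic gradient i = 0.00446.
Darcy flux q = K · i = 0.1140 × 0.004460 = 0.0005087 m/day.
Seepage velocity v = q / n_e = 0.0005087 / 0.22 = 0.002312 m/day.

0.00231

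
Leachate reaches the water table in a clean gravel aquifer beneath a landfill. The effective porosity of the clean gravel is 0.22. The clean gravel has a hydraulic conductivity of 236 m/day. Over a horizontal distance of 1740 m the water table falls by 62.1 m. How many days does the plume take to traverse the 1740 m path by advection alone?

45.4

Hydraulic gradient i = Δh / L = 62.1 / 1740 = 0.03569.
Darcy flux q = K · i = 236.0 × 0.03569 = 8.423 m/day.
Seepage velocity v = q / n_e = 8.423 / 0.22 = 38.29 m/day.
Travel time t = L / v = 1740 / 38.29 = 45.45 days.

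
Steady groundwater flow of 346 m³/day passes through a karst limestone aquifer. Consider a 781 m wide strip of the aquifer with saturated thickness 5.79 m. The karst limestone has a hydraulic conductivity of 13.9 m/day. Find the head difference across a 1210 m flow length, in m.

6.66

Cross-sectional area A = 781 × 5.79 = 4522 m².
From Q = K·A·i, i = Q / (K·A) = 346 / (13.90 × 4522) = 0.005505.
Head loss Δh = i · L = 0.005505 × 1210 = 6.661 m.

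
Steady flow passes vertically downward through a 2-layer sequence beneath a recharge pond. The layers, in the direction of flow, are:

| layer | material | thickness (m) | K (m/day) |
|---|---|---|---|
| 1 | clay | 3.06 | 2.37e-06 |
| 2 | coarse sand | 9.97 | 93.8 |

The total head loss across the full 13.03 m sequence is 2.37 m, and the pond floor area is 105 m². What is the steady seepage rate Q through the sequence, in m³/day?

0.000193

Flow is perpendicular to layering, so the layers act in series and the equivalent K is the thickness-weighted harmonic mean.
Total thickness L = 3.06 + 9.97 = 13.03 m.
Σ(b_i/K_i) = 3.06/2.37e-06 + 9.97/93.8 = 1.291e+06 d.
K_eq = L / Σ(b_i/K_i) = 13.03 / 1.291e+06 = 1.009e-05 m/day.
Q = K_eq · A · (Δh/L) = 1.009e-05 × 105 × (2.37/13.03) = 0.0001927 m³/day.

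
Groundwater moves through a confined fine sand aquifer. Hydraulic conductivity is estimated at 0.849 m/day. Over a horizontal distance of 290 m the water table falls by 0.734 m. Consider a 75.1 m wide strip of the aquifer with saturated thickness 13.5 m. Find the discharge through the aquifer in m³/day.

Cross-sectional area A = 75.1 × 13.5 = 1014 m².
Hydraulic gradient i = Δh / L = 0.734 / 290 = 0.002531.
Darcy's law: Q = K · A · i = 0.8490 × 1014 × 0.002531 = 2.179 m³/day.

2.18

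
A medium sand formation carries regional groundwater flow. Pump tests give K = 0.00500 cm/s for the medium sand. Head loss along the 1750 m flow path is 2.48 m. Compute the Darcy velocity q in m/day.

0.00612

Convert K: 0.00500 cm/s × 864 = 4.320 m/day.
Hydraulic gradient i = Δh / L = 2.48 / 1750 = 0.001417.
Specific discharge q = K · i = 4.320 × 0.001417 = 0.006122 m/day.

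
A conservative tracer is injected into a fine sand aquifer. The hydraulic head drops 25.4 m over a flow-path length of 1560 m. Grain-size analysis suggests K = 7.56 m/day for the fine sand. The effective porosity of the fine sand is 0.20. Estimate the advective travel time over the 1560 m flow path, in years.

6.94

Hydraulic gradient i = Δh / L = 25.4 / 1560 = 0.01628.
Darcy flux q = K · i = 7.560 × 0.01628 = 0.1231 m/day.
Seepage velocity v = q / n_e = 0.1231 / 0.20 = 0.6155 m/day.
Travel time t = L / v = 1560 / 0.6155 = 2535 days = 6.940 years.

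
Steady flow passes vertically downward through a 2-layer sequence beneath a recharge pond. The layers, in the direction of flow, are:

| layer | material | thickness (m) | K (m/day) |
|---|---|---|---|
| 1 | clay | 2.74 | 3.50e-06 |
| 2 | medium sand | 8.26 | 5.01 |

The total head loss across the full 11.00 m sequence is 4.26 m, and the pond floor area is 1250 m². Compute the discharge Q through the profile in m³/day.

Flow is perpendicular to layering, so the layers act in series and the equivalent K is the thickness-weighted harmonic mean.
Total thickness L = 2.74 + 8.26 = 11.00 m.
Σ(b_i/K_i) = 2.74/3.50e-06 + 8.26/5.01 = 7.829e+05 d.
K_eq = L / Σ(b_i/K_i) = 11.00 / 7.829e+05 = 1.405e-05 m/day.
Q = K_eq · A · (Δh/L) = 1.405e-05 × 1250 × (4.26/11.00) = 0.006802 m³/day.

0.00680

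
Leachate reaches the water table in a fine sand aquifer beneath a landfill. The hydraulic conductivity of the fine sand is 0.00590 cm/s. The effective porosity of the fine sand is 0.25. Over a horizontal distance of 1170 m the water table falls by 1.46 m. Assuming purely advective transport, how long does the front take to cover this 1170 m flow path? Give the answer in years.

Convert K: 0.00590 cm/s × 864 = 5.098 m/day.
Hydraulic gradient i = Δh / L = 1.46 / 1170 = 0.001248.
Darcy flux q = K · i = 5.098 × 0.001248 = 0.006361 m/day.
Seepage velocity v = q / n_e = 0.006361 / 0.25 = 0.02544 m/day.
Travel time t = L / v = 1170 / 0.02544 = 45983 days = 125.9 years.

126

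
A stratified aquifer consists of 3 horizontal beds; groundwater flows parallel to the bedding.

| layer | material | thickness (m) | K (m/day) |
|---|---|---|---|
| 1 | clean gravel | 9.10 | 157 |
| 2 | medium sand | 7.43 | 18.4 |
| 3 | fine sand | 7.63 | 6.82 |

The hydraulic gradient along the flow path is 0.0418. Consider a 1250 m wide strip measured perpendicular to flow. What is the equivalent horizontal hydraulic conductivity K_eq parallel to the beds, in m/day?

66.9

Flow is parallel to layering, so each bed carries its own Darcy discharge and the transmissivities add.
Σ(K_i·b_i) = 157×9.10 + 18.4×7.43 + 6.82×7.63 = 1617 m²/day.
Total thickness b = 24.16 m, so K_eq = Σ(K_i·b_i)/b = 66.95 m/day.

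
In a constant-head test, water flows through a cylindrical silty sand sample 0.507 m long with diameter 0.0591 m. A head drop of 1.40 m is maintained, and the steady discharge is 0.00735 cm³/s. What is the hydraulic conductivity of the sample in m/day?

Cross-sectional area A = π·(d/2)² = π × (0.0591/2)² = 0.002743 m².
Convert discharge: 0.00735 cm³/s = 7.350e-09 m³/s.
Darcy's law rearranged: K = Q·L / (A·Δh) = 7.350e-09 × 0.507 / (0.002743 × 1.40) = 9.703e-07 m/s = 0.08383 m/day.

0.0838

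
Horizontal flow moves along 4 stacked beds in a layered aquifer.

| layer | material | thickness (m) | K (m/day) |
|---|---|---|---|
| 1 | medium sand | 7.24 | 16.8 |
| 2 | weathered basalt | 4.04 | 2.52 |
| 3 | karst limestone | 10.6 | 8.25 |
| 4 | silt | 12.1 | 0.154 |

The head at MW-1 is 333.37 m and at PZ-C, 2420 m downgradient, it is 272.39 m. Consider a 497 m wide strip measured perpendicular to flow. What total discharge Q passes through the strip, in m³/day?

Flow is parallel to layering, so each bed carries its own Darcy discharge and the transmissivities add.
Σ(K_i·b_i) = 16.8×7.24 + 2.52×4.04 + 8.25×10.6 + 0.154×12.1 = 221.1 m²/day.
Hydraulic gradient i = (333.37 − 272.39) / 2420 = 60.98 / 2420 = 0.02520.
Q = Σ(K_i·b_i) · W · i = 221.1 × 497 × 0.02520 = 2769 m³/day.

2770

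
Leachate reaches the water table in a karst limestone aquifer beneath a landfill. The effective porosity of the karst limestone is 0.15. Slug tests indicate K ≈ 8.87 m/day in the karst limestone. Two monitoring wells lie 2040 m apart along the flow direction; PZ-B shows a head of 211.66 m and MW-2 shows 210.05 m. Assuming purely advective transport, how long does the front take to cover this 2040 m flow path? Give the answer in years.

Hydraulic gradient i = (211.66 − 210.05) / 2040 = 1.61 / 2040 = 0.0007892.
Darcy flux q = K · i = 8.870 × 0.0007892 = 0.007000 m/day.
Seepage velocity v = q / n_e = 0.007000 / 0.15 = 0.04667 m/day.
Travel time t = L / v = 2040 / 0.04667 = 43712 days = 119.7 years.

120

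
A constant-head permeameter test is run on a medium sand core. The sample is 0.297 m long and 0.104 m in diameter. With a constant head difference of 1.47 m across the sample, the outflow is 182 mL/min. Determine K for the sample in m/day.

Cross-sectional area A = π·(d/2)² = π × (0.104/2)² = 0.008495 m².
Convert discharge: 182 mL/min = 3.033e-06 m³/s.
Darcy's law rearranged: K = Q·L / (A·Δh) = 3.033e-06 × 0.297 / (0.008495 × 1.47) = 7.214e-05 m/s = 6.233 m/day.

6.23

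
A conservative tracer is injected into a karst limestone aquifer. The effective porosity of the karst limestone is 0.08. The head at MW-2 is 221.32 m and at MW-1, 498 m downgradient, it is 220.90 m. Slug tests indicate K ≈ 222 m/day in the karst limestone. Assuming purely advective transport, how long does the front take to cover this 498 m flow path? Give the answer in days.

Hydraulic gradient i = (221.32 − 220.90) / 498 = 0.42 / 498 = 0.0008434.
Darcy flux q = K · i = 222.0 × 0.0008434 = 0.1872 m/day.
Seepage velocity v = q / n_e = 0.1872 / 0.08 = 2.340 m/day.
Travel time t = L / v = 498 / 2.340 = 212.8 days.

213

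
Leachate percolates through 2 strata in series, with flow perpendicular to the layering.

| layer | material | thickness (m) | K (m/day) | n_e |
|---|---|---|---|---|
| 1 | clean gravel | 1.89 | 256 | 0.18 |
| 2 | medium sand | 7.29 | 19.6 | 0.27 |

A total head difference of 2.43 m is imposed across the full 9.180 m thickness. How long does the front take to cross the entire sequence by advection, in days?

0.360

With flow normal to the layers, continuity requires the same specific discharge q through every layer.
Σ(b_i/K_i) = 1.89/256 + 7.29/19.6 = 0.3793 d.
q = Δh / Σ(b_i/K_i) = 2.43 / 0.3793 = 6.406 m/day.
In each layer the seepage velocity is v_i = q/n_i, so the layer transit time is t_i = b_i·n_i / q:
  layer 1 (clean gravel): t_1 = 1.89 × 0.18 / 6.406 = 0.05311 d
  layer 2 (medium sand): t_2 = 7.29 × 0.27 / 6.406 = 0.3073 d
Total t = Σ t_i = 0.3604 days.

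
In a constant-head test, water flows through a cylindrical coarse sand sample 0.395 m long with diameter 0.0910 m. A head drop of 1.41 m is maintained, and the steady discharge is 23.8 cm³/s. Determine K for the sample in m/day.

88.6

Cross-sectional area A = π·(d/2)² = π × (0.0910/2)² = 0.006504 m².
Convert discharge: 23.8 cm³/s = 2.380e-05 m³/s.
Darcy's law rearranged: K = Q·L / (A·Δh) = 2.380e-05 × 0.395 / (0.006504 × 1.41) = 0.001025 m/s = 88.57 m/day.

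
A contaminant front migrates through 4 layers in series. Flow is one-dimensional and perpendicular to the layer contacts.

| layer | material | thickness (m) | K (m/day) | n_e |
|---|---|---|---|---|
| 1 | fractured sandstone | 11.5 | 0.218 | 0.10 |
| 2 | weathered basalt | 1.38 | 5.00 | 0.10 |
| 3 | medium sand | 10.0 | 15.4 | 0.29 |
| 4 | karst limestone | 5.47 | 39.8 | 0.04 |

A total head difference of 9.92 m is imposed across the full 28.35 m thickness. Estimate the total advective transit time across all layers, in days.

23.9

With flow normal to the layers, continuity requires the same specific discharge q through every layer.
Σ(b_i/K_i) = 11.5/0.218 + 1.38/5.00 + 10.0/15.4 + 5.47/39.8 = 53.82 d.
q = Δh / Σ(b_i/K_i) = 9.92 / 53.82 = 0.1843 m/day.
In each layer the seepage velocity is v_i = q/n_i, so the layer transit time is t_i = b_i·n_i / q:
  layer 1 (fractured sandstone): t_1 = 11.5 × 0.10 / 0.1843 = 6.239 d
  layer 2 (weathered basalt): t_2 = 1.38 × 0.10 / 0.1843 = 0.7486 d
  layer 3 (medium sand): t_3 = 10.0 × 0.29 / 0.1843 = 15.73 d
  layer 4 (karst limestone): t_4 = 5.47 × 0.04 / 0.1843 = 1.187 d
Total t = Σ t_i = 23.91 days.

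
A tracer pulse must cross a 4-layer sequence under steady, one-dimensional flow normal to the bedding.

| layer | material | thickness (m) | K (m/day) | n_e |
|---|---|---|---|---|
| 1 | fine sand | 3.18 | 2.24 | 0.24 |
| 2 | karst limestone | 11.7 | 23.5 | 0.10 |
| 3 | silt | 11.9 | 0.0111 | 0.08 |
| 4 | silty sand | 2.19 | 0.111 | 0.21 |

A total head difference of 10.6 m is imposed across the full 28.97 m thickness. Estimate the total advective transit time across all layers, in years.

With flow normal to the layers, continuity requires the same specific discharge q through every layer.
Σ(b_i/K_i) = 3.18/2.24 + 11.7/23.5 + 11.9/0.0111 + 2.19/0.111 = 1094 d.
q = Δh / Σ(b_i/K_i) = 10.6 / 1094 = 0.009692 m/day.
In each layer the seepage velocity is v_i = q/n_i, so the layer transit time is t_i = b_i·n_i / q:
  layer 1 (fine sand): t_1 = 3.18 × 0.24 / 0.009692 = 78.75 d
  layer 2 (karst limestone): t_2 = 11.7 × 0.10 / 0.009692 = 120.7 d
  layer 3 (silt): t_3 = 11.9 × 0.08 / 0.009692 = 98.23 d
  layer 4 (silty sand): t_4 = 2.19 × 0.21 / 0.009692 = 47.45 d
Total t = Σ t_i = 345.2 days = 0.9450 years.

0.945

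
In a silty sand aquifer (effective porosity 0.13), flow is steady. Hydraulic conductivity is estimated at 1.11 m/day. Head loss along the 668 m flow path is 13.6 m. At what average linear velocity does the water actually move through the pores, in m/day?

Hydraulic gradient i = Δh / L = 13.6 / 668 = 0.02036.
Darcy flux q = K · i = 1.110 × 0.02036 = 0.02260 m/day.
Seepage velocity v = q / n_e = 0.02260 / 0.13 = 0.1738 m/day.

0.174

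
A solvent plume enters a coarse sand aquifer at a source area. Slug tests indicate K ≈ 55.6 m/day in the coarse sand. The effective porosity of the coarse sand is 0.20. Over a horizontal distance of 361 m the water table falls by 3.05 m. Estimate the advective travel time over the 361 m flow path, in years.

Hydraulic gradient i = Δh / L = 3.05 / 361 = 0.008449.
Darcy flux q = K · i = 55.60 × 0.008449 = 0.4698 m/day.
Seepage velocity v = q / n_e = 0.4698 / 0.20 = 2.349 m/day.
Travel time t = L / v = 361 / 2.349 = 153.7 days = 0.4208 years.

0.421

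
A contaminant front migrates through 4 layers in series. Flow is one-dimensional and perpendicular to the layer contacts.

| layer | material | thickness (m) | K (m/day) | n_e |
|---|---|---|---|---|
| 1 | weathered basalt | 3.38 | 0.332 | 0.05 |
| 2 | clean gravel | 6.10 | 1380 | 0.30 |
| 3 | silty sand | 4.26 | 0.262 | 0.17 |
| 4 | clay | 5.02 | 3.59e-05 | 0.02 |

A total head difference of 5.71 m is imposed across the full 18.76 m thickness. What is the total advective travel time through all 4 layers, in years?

With flow normal to the layers, continuity requires the same specific discharge q through every layer.
Σ(b_i/K_i) = 3.38/0.332 + 6.10/1380 + 4.26/0.262 + 5.02/3.59e-05 = 1.399e+05 d.
q = Δh / Σ(b_i/K_i) = 5.71 / 1.399e+05 = 4.083e-05 m/day.
In each layer the seepage velocity is v_i = q/n_i, so the layer transit time is t_i = b_i·n_i / q:
  layer 1 (weathered basalt): t_1 = 3.38 × 0.05 / 4.083e-05 = 4139 d
  layer 2 (clean gravel): t_2 = 6.10 × 0.30 / 4.083e-05 = 44824 d
  layer 3 (silty sand): t_3 = 4.26 × 0.17 / 4.083e-05 = 17738 d
  layer 4 (clay): t_4 = 5.02 × 0.02 / 4.083e-05 = 2459 d
Total t = Σ t_i = 69161 days = 189.4 years.

189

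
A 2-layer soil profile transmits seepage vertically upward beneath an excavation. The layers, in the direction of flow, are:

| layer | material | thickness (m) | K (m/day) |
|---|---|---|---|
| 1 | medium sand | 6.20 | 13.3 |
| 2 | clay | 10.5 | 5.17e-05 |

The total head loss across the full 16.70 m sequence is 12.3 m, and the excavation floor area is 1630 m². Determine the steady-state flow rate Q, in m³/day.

Flow is perpendicular to layering, so the layers act in series and the equivalent K is the thickness-weighted harmonic mean.
Total thickness L = 6.20 + 10.5 = 16.70 m.
Σ(b_i/K_i) = 6.20/13.3 + 10.5/5.17e-05 = 2.031e+05 d.
K_eq = L / Σ(b_i/K_i) = 16.70 / 2.031e+05 = 8.223e-05 m/day.
Q = K_eq · A · (Δh/L) = 8.223e-05 × 1630 × (12.3/16.70) = 0.09872 m³/day.

0.0987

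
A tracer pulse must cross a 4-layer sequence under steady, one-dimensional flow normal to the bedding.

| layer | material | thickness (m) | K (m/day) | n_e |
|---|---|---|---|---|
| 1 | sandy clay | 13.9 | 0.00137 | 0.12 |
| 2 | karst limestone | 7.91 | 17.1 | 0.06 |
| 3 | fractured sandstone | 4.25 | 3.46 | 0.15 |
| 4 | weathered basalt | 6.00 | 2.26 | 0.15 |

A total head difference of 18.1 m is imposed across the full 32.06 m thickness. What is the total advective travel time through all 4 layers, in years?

With flow normal to the layers, continuity requires the same specific discharge q through every layer.
Σ(b_i/K_i) = 13.9/0.00137 + 7.91/17.1 + 4.25/3.46 + 6.00/2.26 = 10150 d.
q = Δh / Σ(b_i/K_i) = 18.1 / 10150 = 0.001783 m/day.
In each layer the seepage velocity is v_i = q/n_i, so the layer transit time is t_i = b_i·n_i / q:
  layer 1 (sandy clay): t_1 = 13.9 × 0.12 / 0.001783 = 935.4 d
  layer 2 (karst limestone): t_2 = 7.91 × 0.06 / 0.001783 = 266.2 d
  layer 3 (fractured sandstone): t_3 = 4.25 × 0.15 / 0.001783 = 357.5 d
  layer 4 (weathered basalt): t_4 = 6.00 × 0.15 / 0.001783 = 504.7 d
Total t = Σ t_i = 2064 days = 5.650 years.

5.65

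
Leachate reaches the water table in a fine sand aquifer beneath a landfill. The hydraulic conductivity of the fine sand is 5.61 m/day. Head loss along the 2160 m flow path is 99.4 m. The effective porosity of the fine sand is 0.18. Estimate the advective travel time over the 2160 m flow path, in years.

4.12

Hydraulic gradient i = Δh / L = 99.4 / 2160 = 0.04602.
Darcy flux q = K · i = 5.610 × 0.04602 = 0.2582 m/day.
Seepage velocity v = q / n_e = 0.2582 / 0.18 = 1.434 m/day.
Travel time t = L / v = 2160 / 1.434 = 1506 days = 4.123 years.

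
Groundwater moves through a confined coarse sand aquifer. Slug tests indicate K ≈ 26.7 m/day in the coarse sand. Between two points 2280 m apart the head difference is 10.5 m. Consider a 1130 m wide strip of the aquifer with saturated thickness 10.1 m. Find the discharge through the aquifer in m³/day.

Cross-sectional area A = 1130 × 10.1 = 11413 m².
Hydraulic gradient i = Δh / L = 10.5 / 2280 = 0.004605.
Darcy's law: Q = K · A · i = 26.70 × 11413 × 0.004605 = 1403 m³/day.

1400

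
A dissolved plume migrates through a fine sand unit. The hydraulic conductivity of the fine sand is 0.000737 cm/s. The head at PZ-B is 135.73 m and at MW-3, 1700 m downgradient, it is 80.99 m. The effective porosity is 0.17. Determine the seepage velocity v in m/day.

Convert K: 0.000737 cm/s × 864 = 0.6368 m/day.
Hydraulic gradient i = (135.73 − 80.99) / 1700 = 54.74 / 1700 = 0.03220.
Darcy flux q = K · i = 0.6368 × 0.03220 = 0.02050 m/day.
Seepage velocity v = q / n_e = 0.02050 / 0.17 = 0.1206 m/day.

0.121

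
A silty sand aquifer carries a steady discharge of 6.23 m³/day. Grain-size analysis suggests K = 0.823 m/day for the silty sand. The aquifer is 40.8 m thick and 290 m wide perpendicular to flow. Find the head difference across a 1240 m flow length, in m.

Cross-sectional area A = 290 × 40.8 = 11832 m².
From Q = K·A·i, i = Q / (K·A) = 6.23 / (0.8230 × 11832) = 0.0006398.
Head loss Δh = i · L = 0.0006398 × 1240 = 0.7933 m.

0.793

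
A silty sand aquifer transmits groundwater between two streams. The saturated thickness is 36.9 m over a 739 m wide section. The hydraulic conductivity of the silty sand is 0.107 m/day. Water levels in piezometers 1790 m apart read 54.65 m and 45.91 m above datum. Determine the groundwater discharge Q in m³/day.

14.2

Cross-sectional area A = 739 × 36.9 = 27269 m².
Hydraulic gradient i = (54.65 − 45.91) / 1790 = 8.74 / 1790 = 0.004883.
Darcy's law: Q = K · A · i = 0.1070 × 27269 × 0.004883 = 14.25 m³/day.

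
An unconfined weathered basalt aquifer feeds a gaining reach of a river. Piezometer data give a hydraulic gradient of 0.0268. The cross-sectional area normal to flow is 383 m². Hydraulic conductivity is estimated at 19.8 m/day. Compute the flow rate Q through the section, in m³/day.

203

Hydraulic gradient i = 0.0268.
Darcy's law: Q = K · A · i = 19.80 × 383.0 × 0.02680 = 203.2 m³/day.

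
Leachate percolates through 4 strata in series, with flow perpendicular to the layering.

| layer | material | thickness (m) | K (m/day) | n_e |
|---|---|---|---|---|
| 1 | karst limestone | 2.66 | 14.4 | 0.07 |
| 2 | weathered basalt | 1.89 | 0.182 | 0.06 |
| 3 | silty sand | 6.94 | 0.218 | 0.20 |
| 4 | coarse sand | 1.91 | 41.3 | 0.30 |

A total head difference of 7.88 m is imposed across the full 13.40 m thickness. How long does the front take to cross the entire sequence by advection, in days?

12.2

With flow normal to the layers, continuity requires the same specific discharge q through every layer.
Σ(b_i/K_i) = 2.66/14.4 + 1.89/0.182 + 6.94/0.218 + 1.91/41.3 = 42.45 d.
q = Δh / Σ(b_i/K_i) = 7.88 / 42.45 = 0.1856 m/day.
In each layer the seepage velocity is v_i = q/n_i, so the layer transit time is t_i = b_i·n_i / q:
  layer 1 (karst limestone): t_1 = 2.66 × 0.07 / 0.1856 = 1.003 d
  layer 2 (weathered basalt): t_2 = 1.89 × 0.06 / 0.1856 = 0.6109 d
  layer 3 (silty sand): t_3 = 6.94 × 0.20 / 0.1856 = 7.477 d
  layer 4 (coarse sand): t_4 = 1.91 × 0.30 / 0.1856 = 3.087 d
Total t = Σ t_i = 12.18 days.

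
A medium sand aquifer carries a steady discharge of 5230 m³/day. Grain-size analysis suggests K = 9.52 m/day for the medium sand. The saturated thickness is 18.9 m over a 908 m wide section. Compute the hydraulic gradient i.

0.0320

Cross-sectional area A = 908 × 18.9 = 17161 m².
From Q = K·A·i, i = Q / (K·A) = 5230 / (9.520 × 17161) = 0.03201.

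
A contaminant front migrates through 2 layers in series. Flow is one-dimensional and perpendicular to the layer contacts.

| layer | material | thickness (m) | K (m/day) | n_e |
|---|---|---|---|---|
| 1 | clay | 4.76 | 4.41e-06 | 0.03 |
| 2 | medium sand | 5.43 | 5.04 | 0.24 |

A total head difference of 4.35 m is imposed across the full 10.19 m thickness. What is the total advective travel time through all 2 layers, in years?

With flow normal to the layers, continuity requires the same specific discharge q through every layer.
Σ(b_i/K_i) = 4.76/4.41e-06 + 5.43/5.04 = 1.079e+06 d.
q = Δh / Σ(b_i/K_i) = 4.35 / 1.079e+06 = 4.030e-06 m/day.
In each layer the seepage velocity is v_i = q/n_i, so the layer transit time is t_i = b_i·n_i / q:
  layer 1 (clay): t_1 = 4.76 × 0.03 / 4.030e-06 = 35433 d
  layer 2 (medium sand): t_2 = 5.43 × 0.24 / 4.030e-06 = 3.234e+05 d
Total t = Σ t_i = 3.588e+05 days = 982.3 years.

982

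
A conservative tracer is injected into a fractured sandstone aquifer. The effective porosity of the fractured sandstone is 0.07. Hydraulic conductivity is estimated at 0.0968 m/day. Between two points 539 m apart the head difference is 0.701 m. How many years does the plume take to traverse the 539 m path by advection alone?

821

Hydraulic gradient i = Δh / L = 0.701 / 539 = 0.001301.
Darcy flux q = K · i = 0.09680 × 0.001301 = 0.0001259 m/day.
Seepage velocity v = q / n_e = 0.0001259 / 0.07 = 0.001798 m/day.
Travel time t = L / v = 539 / 0.001798 = 2.997e+05 days = 820.5 years.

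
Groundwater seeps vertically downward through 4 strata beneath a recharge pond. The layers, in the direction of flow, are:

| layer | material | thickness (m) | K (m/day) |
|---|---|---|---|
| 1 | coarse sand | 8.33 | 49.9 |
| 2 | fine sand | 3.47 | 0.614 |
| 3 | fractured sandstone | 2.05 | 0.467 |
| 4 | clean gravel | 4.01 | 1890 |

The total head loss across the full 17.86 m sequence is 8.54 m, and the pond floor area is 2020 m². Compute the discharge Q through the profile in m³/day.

1690

Flow is perpendicular to layering, so the layers act in series and the equivalent K is the thickness-weighted harmonic mean.
Total thickness L = 8.33 + 3.47 + 2.05 + 4.01 = 17.86 m.
Σ(b_i/K_i) = 8.33/49.9 + 3.47/0.614 + 2.05/0.467 + 4.01/1890 = 10.21 d.
K_eq = L / Σ(b_i/K_i) = 17.86 / 10.21 = 1.749 m/day.
Q = K_eq · A · (Δh/L) = 1.749 × 2020 × (8.54/17.86) = 1690 m³/day.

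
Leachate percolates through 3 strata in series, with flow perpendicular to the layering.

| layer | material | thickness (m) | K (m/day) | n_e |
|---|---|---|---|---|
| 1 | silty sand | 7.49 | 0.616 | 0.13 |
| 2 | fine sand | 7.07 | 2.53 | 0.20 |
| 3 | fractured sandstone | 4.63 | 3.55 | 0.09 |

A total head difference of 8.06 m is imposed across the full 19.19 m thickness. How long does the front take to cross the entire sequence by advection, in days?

5.66

With flow normal to the layers, continuity requires the same specific discharge q through every layer.
Σ(b_i/K_i) = 7.49/0.616 + 7.07/2.53 + 4.63/3.55 = 16.26 d.
q = Δh / Σ(b_i/K_i) = 8.06 / 16.26 = 0.4958 m/day.
In each layer the seepage velocity is v_i = q/n_i, so the layer transit time is t_i = b_i·n_i / q:
  layer 1 (silty sand): t_1 = 7.49 × 0.13 / 0.4958 = 1.964 d
  layer 2 (fine sand): t_2 = 7.07 × 0.20 / 0.4958 = 2.852 d
  layer 3 (fractured sandstone): t_3 = 4.63 × 0.09 / 0.4958 = 0.8405 d
Total t = Σ t_i = 5.657 days.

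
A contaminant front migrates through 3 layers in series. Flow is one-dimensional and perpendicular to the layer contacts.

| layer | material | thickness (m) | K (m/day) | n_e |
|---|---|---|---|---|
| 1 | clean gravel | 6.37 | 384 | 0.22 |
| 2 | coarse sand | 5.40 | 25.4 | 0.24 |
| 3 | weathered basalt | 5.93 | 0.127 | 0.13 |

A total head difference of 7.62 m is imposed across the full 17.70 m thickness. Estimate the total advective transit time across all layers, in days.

21.4

With flow normal to the layers, continuity requires the same specific discharge q through every layer.
Σ(b_i/K_i) = 6.37/384 + 5.40/25.4 + 5.93/0.127 = 46.92 d.
q = Δh / Σ(b_i/K_i) = 7.62 / 46.92 = 0.1624 m/day.
In each layer the seepage velocity is v_i = q/n_i, so the layer transit time is t_i = b_i·n_i / q:
  layer 1 (clean gravel): t_1 = 6.37 × 0.22 / 0.1624 = 8.629 d
  layer 2 (coarse sand): t_2 = 5.40 × 0.24 / 0.1624 = 7.980 d
  layer 3 (weathered basalt): t_3 = 5.93 × 0.13 / 0.1624 = 4.747 d
Total t = Σ t_i = 21.36 days.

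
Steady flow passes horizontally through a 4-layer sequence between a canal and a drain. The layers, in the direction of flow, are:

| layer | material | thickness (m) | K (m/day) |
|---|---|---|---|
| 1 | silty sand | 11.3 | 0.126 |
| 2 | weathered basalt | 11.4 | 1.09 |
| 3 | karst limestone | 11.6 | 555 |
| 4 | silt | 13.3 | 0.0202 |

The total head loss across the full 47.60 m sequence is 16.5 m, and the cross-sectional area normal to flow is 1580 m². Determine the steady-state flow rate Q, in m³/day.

34.4

Flow is perpendicular to layering, so the layers act in series and the equivalent K is the thickness-weighted harmonic mean.
Total thickness L = 11.3 + 11.4 + 11.6 + 13.3 = 47.60 m.
Σ(b_i/K_i) = 11.3/0.126 + 11.4/1.09 + 11.6/555 + 13.3/0.0202 = 758.6 d.
K_eq = L / Σ(b_i/K_i) = 47.60 / 758.6 = 0.06275 m/day.
Q = K_eq · A · (Δh/L) = 0.06275 × 1580 × (16.5/47.60) = 34.37 m³/day.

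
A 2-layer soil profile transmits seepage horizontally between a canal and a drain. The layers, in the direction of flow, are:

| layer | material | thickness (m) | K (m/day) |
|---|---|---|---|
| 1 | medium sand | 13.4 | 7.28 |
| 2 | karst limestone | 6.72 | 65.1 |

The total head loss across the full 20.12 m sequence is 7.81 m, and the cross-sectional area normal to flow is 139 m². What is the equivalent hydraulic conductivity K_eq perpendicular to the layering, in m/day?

10.4

Flow is perpendicular to layering, so the layers act in series and the equivalent K is the thickness-weighted harmonic mean.
Total thickness L = 13.4 + 6.72 = 20.12 m.
Σ(b_i/K_i) = 13.4/7.28 + 6.72/65.1 = 1.944 d.
K_eq = L / Σ(b_i/K_i) = 20.12 / 1.944 = 10.35 m/day.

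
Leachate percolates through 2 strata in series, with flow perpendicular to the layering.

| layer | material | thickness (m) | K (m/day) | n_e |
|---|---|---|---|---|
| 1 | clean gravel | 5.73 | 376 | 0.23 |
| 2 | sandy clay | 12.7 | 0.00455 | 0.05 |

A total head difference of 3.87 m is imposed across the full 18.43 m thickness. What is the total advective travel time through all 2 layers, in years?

With flow normal to the layers, continuity requires the same specific discharge q through every layer.
Σ(b_i/K_i) = 5.73/376 + 12.7/0.00455 = 2791 d.
q = Δh / Σ(b_i/K_i) = 3.87 / 2791 = 0.001386 m/day.
In each layer the seepage velocity is v_i = q/n_i, so the layer transit time is t_i = b_i·n_i / q:
  layer 1 (clean gravel): t_1 = 5.73 × 0.23 / 0.001386 = 950.5 d
  layer 2 (sandy clay): t_2 = 12.7 × 0.05 / 0.001386 = 458.0 d
Total t = Σ t_i = 1409 days = 3.856 years.

3.86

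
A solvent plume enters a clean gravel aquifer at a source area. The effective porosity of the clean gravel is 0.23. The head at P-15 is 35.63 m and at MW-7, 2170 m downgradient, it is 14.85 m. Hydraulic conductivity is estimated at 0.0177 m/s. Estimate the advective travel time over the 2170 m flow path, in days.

34.1

Convert K: 0.0177 m/s × 86400 = 1529 m/day.
Hydraulic gradient i = (35.63 − 14.85) / 2170 = 20.78 / 2170 = 0.009576.
Darcy flux q = K · i = 1529 × 0.009576 = 14.64 m/day.
Seepage velocity v = q / n_e = 14.64 / 0.23 = 63.67 m/day.
Travel time t = L / v = 2170 / 63.67 = 34.08 days.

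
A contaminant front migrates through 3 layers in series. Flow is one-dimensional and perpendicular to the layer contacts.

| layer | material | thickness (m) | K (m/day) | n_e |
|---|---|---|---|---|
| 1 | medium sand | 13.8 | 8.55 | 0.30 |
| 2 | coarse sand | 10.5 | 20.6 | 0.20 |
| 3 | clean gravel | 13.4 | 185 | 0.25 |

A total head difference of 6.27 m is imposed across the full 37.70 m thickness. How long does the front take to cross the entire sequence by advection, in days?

3.36

With flow normal to the layers, continuity requires the same specific discharge q through every layer.
Σ(b_i/K_i) = 13.8/8.55 + 10.5/20.6 + 13.4/185 = 2.196 d.
q = Δh / Σ(b_i/K_i) = 6.27 / 2.196 = 2.855 m/day.
In each layer the seepage velocity is v_i = q/n_i, so the layer transit time is t_i = b_i·n_i / q:
  layer 1 (medium sand): t_1 = 13.8 × 0.30 / 2.855 = 1.450 d
  layer 2 (coarse sand): t_2 = 10.5 × 0.20 / 2.855 = 0.7356 d
  layer 3 (clean gravel): t_3 = 13.4 × 0.25 / 2.855 = 1.173 d
Total t = Σ t_i = 3.359 days.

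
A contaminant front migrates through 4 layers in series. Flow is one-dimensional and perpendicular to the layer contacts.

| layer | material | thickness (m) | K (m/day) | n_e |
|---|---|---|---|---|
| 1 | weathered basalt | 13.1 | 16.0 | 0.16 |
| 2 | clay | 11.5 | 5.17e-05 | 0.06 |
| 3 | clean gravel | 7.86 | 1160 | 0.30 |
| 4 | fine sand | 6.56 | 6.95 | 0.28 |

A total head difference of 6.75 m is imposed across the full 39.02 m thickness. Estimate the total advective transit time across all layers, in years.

630

With flow normal to the layers, continuity requires the same specific discharge q through every layer.
Σ(b_i/K_i) = 13.1/16.0 + 11.5/5.17e-05 + 7.86/1160 + 6.56/6.95 = 2.224e+05 d.
q = Δh / Σ(b_i/K_i) = 6.75 / 2.224e+05 = 3.035e-05 m/day.
In each layer the seepage velocity is v_i = q/n_i, so the layer transit time is t_i = b_i·n_i / q:
  layer 1 (weathered basalt): t_1 = 13.1 × 0.16 / 3.035e-05 = 69071 d
  layer 2 (clay): t_2 = 11.5 × 0.06 / 3.035e-05 = 22738 d
  layer 3 (clean gravel): t_3 = 7.86 × 0.30 / 3.035e-05 = 77705 d
  layer 4 (fine sand): t_4 = 6.56 × 0.28 / 3.035e-05 = 60530 d
Total t = Σ t_i = 2.300e+05 days = 629.8 years.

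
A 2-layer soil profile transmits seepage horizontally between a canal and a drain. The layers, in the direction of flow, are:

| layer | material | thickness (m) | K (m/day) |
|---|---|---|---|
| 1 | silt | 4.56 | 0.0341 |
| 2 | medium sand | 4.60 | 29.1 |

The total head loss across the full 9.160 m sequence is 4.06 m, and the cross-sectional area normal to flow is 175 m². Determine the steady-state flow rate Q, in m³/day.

Flow is perpendicular to layering, so the layers act in series and the equivalent K is the thickness-weighted harmonic mean.
Total thickness L = 4.56 + 4.60 = 9.160 m.
Σ(b_i/K_i) = 4.56/0.0341 + 4.60/29.1 = 133.9 d.
K_eq = L / Σ(b_i/K_i) = 9.160 / 133.9 = 0.06842 m/day.
Q = K_eq · A · (Δh/L) = 0.06842 × 175 × (4.06/9.160) = 5.307 m³/day.

5.31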